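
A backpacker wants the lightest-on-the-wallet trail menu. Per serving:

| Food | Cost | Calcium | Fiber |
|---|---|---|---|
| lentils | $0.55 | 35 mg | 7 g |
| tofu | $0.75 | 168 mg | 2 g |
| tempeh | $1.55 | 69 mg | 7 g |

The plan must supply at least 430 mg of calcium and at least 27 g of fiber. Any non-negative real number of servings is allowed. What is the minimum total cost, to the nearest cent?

$3.23

A basic optimal solution has at most two foods positive. Try each food alone and each pair with both targets met exactly.
lentils only: max(430/35, 27/7) = 12.29 servings → $6.76.
tofu only: max(430/168, 27/2) = 13.5 servings → $10.12.
tempeh only: max(430/69, 27/7) = 6.232 servings → $9.66.
lentils + tofu with both tight: 3.324 servings and 1.867 servings → $3.23.
lentils + tempeh with both targets exact would need a negative amount; discard.
tofu + tempeh with both tight: 1.105 servings and 3.541 servings → $6.32.
Cheapest feasible corner: $3.23.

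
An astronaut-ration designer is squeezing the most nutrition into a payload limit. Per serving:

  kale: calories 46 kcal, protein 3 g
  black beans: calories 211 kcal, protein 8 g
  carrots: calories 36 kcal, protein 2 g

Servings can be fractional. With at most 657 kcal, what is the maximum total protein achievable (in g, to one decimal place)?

42.8 g

Protein per kcal: kale 0.06522, carrots 0.05556, black beans 0.03791.
With no serving limits, spend the whole calories allowance on kale: 657 kcal / 46 kcal × 3 g = 42.8 g.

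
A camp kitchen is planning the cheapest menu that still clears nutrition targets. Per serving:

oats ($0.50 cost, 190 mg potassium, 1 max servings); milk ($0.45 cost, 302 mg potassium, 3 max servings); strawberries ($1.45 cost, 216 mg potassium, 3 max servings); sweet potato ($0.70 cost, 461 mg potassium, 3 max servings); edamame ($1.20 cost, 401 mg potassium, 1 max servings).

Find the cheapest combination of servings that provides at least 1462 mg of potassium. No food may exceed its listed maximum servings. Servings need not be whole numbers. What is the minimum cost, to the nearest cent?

$2.19

Cost per mg of potassium: milk $0.0015, sweet potato $0.0015, oats $0.0026, edamame $0.0030, strawberries $0.0067.
Take 3 servings of milk: +906.0 mg potassium for $1.35 (total $1.35, still need 556.0 mg).
Take 1.206 servings of sweet potato: +556.0 mg potassium for $0.84 (total $2.19, still need 0.0 mg).
Greedy by cheapest-per-mg is optimal for a single linear constraint, so the minimum cost is $2.19.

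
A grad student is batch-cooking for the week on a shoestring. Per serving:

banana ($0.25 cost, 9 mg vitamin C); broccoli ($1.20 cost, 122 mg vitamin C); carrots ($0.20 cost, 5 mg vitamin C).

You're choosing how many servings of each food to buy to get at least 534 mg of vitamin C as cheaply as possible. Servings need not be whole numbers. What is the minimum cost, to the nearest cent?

Cost per mg of vitamin C: broccoli $0.0098, banana $0.0278, carrots $0.0400.
With no serving limits, use only broccoli: 534 mg / 122 mg = 4.377 servings × $1.20 = $5.25.

$5.25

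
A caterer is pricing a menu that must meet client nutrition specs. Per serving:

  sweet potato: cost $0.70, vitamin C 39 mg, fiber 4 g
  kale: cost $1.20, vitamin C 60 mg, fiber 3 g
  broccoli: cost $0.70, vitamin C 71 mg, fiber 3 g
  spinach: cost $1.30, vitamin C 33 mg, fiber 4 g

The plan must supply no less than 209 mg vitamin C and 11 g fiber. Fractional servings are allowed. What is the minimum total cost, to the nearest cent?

This is a tiny linear program; its minimum lies at a vertex of the feasible set. List the vertices and price them.
sweet potato only: max(209/39, 11/4) = 5.359 servings → $3.75.
kale only: max(209/60, 11/3) = 3.667 servings → $4.40.
broccoli only: max(209/71, 11/3) = 3.667 servings → $2.57.
spinach only: max(209/33, 11/4) = 6.333 servings → $8.23.
sweet potato + kale with both tight: 0.2683 servings and 3.309 servings → $4.16.
sweet potato + broccoli with both tight: 0.9222 servings and 2.437 servings → $2.35.
sweet potato + spinach with both targets exact would need a negative amount; discard.
kale + broccoli: the both-tight solution has a negative serving — not a feasible corner.
kale + spinach with both tight: 3.355 servings and 0.234 servings → $4.33.
broccoli + spinach with both tight: 2.557 servings and 0.8324 servings → $2.87.
So the least-cost plan costs $2.35.

$2.35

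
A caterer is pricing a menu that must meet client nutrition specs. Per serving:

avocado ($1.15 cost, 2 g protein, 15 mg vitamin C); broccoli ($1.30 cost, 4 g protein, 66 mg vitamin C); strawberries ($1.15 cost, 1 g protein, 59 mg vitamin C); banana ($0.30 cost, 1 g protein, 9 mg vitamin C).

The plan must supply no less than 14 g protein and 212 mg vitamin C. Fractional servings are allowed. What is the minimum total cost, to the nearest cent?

$4.49

With two linear requirements the optimum uses one or two foods; enumerate the corners.
avocado only: max(14/2, 212/15) = 14.13 servings → $16.25.
broccoli only: max(14/4, 212/66) = 3.5 servings → $4.55.
strawberries only: max(14/1, 212/59) = 14 servings → $16.10.
banana only: max(14/1, 212/9) = 23.56 servings → $7.07.
avocado + broccoli with both tight: 1.056 servings and 2.972 servings → $5.08.
avocado + strawberries with both tight: 5.961 servings and 2.078 servings → $9.24.
avocado + banana with both targets exact would need a negative amount; discard.
broccoli + strawberries: the both-tight solution has a negative serving — not a feasible corner.
broccoli + banana with both tight: 2.867 servings and 2.533 servings → $4.49.
strawberries + banana with both tight: 1.72 servings and 12.28 servings → $5.66.
The minimum over all feasible corners is $4.49.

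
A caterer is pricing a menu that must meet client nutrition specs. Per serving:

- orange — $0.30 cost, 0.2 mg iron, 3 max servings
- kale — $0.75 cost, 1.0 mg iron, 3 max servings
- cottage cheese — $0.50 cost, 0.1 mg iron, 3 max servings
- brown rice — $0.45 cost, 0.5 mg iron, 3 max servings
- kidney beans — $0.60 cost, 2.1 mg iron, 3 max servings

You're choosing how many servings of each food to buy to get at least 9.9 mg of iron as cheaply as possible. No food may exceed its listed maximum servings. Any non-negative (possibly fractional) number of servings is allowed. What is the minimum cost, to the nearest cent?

Cost per mg of iron: kidney beans $0.2857, kale $0.7500, brown rice $0.9000, orange $1.5000, cottage cheese $5.0000.
Take 3 servings of kidney beans: +6.3 mg iron for $1.80 (total $1.80, still need 3.6 mg).
Take 3 servings of kale: +3.0 mg iron for $2.25 (total $4.05, still need 0.6 mg).
Take 1.2 servings of brown rice: +0.6 mg iron for $0.54 (total $4.59, still need 0.0 mg).
Greedy by cheapest-per-mg is optimal for a single linear constraint, so the minimum cost is $4.59.

$4.59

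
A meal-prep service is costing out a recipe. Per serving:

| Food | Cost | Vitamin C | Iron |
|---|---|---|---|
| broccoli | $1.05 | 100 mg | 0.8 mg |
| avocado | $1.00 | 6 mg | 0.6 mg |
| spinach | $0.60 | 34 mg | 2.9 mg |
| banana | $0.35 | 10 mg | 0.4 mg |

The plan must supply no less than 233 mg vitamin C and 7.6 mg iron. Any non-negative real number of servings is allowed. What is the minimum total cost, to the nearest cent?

An LP optimum is at a vertex; with two nutrient constraints at most two foods are used. Check each candidate.
broccoli only: max(233/100, 7.6/0.8) = 9.5 servings → $9.97.
avocado only: max(233/6, 7.6/0.6) = 38.83 servings → $38.83.
spinach only: max(233/34, 7.6/2.9) = 6.853 servings → $4.11.
banana only: max(233/10, 7.6/0.4) = 23.3 servings → $8.15.
broccoli + avocado with both tight: 1.707 servings and 10.39 servings → $12.18.
broccoli + spinach with both tight: 1.588 servings and 2.183 servings → $2.98.
broccoli + banana with both tight: 0.5375 servings and 17.93 servings → $6.84.
avocado + spinach with both targets exact would need a negative amount; discard.
avocado + banana: the both-tight solution has a negative serving — not a feasible corner.
spinach + banana: the both-tight solution has a negative serving — not a feasible corner.
So the least-cost plan costs $2.98.

$2.98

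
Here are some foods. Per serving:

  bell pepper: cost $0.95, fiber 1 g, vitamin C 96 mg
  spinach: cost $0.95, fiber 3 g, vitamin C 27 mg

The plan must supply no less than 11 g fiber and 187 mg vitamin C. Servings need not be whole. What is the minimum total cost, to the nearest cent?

Check every corner: each single food scaled to meet both minima, and each pair solved so both constraints bind.
bell pepper only: max(11/1, 187/96) = 11 servings → $10.45.
spinach only: max(11/3, 187/27) = 6.926 servings → $6.58.
bell pepper + spinach with both tight: 1.011 servings and 3.33 servings → $4.12.
So the least-cost plan costs $4.12.

$4.12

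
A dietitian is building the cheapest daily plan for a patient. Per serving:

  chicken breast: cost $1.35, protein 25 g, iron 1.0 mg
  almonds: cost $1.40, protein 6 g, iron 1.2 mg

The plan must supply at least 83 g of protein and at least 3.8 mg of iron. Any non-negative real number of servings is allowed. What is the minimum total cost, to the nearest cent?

A basic optimal solution has at most two foods positive. Try each food alone and each pair with both targets met exactly.
chicken breast only: max(83/25, 3.8/1.0) = 3.8 servings → $5.13.
almonds only: max(83/6, 3.8/1.2) = 13.83 servings → $19.37.
chicken breast + almonds with both tight: 3.2 servings and 0.5 servings → $5.02.
So the least-cost plan costs $5.02.

$5.02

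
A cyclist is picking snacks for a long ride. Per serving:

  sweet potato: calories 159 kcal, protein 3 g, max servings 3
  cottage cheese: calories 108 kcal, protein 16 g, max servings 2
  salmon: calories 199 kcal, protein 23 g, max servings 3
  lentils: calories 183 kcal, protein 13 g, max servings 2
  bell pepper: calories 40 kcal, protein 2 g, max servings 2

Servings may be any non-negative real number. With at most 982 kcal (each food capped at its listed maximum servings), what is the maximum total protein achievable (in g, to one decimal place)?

Protein per kcal: cottage cheese 0.1481, salmon 0.1156, lentils 0.07104, bell pepper 0.05, sweet potato 0.01887.
Take 2 servings of cottage cheese: uses 216 kcal, +32.0 g protein (running total 32.0 g).
Take 3 servings of salmon: uses 597 kcal, +69.0 g protein (running total 101.0 g).
Take 0.9235 servings of lentils: uses 169 kcal, +12.0 g protein (running total 113.0 g).
Greedy by best ratio exhausts the calories allowance optimally: 113.0 g.

113.0 g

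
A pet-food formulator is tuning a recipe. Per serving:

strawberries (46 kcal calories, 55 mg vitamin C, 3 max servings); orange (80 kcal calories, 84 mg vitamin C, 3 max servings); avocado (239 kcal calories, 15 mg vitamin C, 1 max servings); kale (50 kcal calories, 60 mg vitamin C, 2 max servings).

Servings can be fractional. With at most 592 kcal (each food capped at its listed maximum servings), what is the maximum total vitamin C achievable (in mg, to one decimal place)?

544.2 mg

Vitamin C per kcal: kale 1.2, strawberries 1.196, orange 1.05, avocado 0.06276.
Take 2 servings of kale: uses 100 kcal, +120.0 mg vitamin C (running total 120.0 mg).
Take 3 servings of strawberries: uses 138 kcal, +165.0 mg vitamin C (running total 285.0 mg).
Take 3 servings of orange: uses 240 kcal, +252.0 mg vitamin C (running total 537.0 mg).
Take 0.477 servings of avocado: uses 114 kcal, +7.2 mg vitamin C (running total 544.2 mg).
Greedy by best ratio exhausts the calories allowance optimally: 544.2 mg.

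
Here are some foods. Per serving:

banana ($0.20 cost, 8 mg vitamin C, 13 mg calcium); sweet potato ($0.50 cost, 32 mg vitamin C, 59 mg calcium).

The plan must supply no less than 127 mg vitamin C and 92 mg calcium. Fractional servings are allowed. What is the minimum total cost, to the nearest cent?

banana only: max(127/8, 92/13) = 15.88 servings → $3.17.
sweet potato only: max(127/32, 92/59) = 3.969 servings → $1.98.
banana + sweet potato: the both-tight solution has a negative serving — not a feasible corner.
So the least-cost plan costs $1.98.

$1.98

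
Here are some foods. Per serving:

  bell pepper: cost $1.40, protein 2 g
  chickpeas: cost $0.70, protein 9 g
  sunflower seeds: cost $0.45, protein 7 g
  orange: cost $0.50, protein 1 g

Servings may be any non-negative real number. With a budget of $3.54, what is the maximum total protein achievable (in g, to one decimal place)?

55.1 g

Protein per dollar: sunflower seeds 15.56, chickpeas 12.86, orange 2, bell pepper 1.429.
With no serving limits, spend the whole cost allowance on sunflower seeds: $3.54 / $0.45 × 7 g = 55.1 g.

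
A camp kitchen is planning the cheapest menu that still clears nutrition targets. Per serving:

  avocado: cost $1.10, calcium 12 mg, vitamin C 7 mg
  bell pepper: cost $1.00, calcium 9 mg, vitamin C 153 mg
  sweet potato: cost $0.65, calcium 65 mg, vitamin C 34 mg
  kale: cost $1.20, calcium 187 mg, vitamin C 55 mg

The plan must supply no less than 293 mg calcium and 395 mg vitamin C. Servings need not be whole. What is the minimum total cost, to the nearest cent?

A basic optimal solution has at most two foods positive. Try each food alone and each pair with both targets met exactly.
avocado only: max(293/12, 395/7) = 56.43 servings → $62.07.
bell pepper only: max(293/9, 395/153) = 32.56 servings → $32.56.
sweet potato only: max(293/65, 395/34) = 11.62 servings → $7.55.
kale only: max(293/187, 395/55) = 7.182 servings → $8.62.
avocado + bell pepper with both tight: 23.28 servings and 1.517 servings → $27.12.
avocado + sweet potato: intersection lies outside the first quadrant.
avocado + kale with both targets exact would need a negative amount; discard.
bell pepper + sweet potato with both tight: 1.63 servings and 4.282 servings → $4.41.
bell pepper + kale with both tight: 2.054 servings and 1.468 servings → $3.82.
sweet potato + kale: intersection lies outside the first quadrant.
So the least-cost plan costs $3.82.

$3.82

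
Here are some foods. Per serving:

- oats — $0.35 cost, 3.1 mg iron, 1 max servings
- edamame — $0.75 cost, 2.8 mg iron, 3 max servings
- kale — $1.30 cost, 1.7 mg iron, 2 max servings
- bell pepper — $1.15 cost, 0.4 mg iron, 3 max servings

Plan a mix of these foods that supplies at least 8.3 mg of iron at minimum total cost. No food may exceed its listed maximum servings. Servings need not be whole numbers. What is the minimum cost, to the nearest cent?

Cost per mg of iron: oats $0.1129, edamame $0.2679, kale $0.7647, bell pepper $2.8750.
Take 1 serving of oats: +3.1 mg iron for $0.35 (total $0.35, still need 5.2 mg).
Take 1.857 servings of edamame: +5.2 mg iron for $1.39 (total $1.74, still need 0.0 mg).
Filling from the cheapest source first is optimal under one linear minimum: $1.74.

$1.74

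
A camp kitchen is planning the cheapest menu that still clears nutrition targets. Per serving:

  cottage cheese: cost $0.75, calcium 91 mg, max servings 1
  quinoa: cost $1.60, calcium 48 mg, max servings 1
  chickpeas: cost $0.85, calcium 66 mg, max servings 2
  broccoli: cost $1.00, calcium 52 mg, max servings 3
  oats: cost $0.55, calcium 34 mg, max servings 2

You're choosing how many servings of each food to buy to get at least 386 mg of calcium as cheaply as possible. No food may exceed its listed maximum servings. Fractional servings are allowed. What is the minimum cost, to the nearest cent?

Cost per mg of calcium: cottage cheese $0.0082, chickpeas $0.0129, oats $0.0162, broccoli $0.0192, quinoa $0.0333.
Take 1 serving of cottage cheese: +91.0 mg calcium for $0.75 (total $0.75, still need 295.0 mg).
Take 2 servings of chickpeas: +132.0 mg calcium for $1.70 (total $2.45, still need 163.0 mg).
Take 2 servings of oats: +68.0 mg calcium for $1.10 (total $3.55, still need 95.0 mg).
Take 1.827 servings of broccoli: +95.0 mg calcium for $1.83 (total $5.38, still need 0.0 mg).
Filling from the cheapest source first is optimal under one linear minimum: $5.38.

$5.38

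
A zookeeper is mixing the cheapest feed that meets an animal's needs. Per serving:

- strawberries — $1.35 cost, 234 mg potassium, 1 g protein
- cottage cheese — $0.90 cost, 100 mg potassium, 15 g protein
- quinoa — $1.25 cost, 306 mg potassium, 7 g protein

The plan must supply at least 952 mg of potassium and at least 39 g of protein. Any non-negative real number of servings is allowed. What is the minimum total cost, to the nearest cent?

Minimising a linear cost over {potassium ≥ 952, protein ≥ 39, servings ≥ 0} — the optimum is at a vertex, using one or two foods.
strawberries only: max(952/234, 39/1) = 39 servings → $52.65.
cottage cheese only: max(952/100, 39/15) = 9.52 servings → $8.57.
quinoa only: max(952/306, 39/7) = 5.571 servings → $6.96.
strawberries + cottage cheese with both tight: 3.044 servings and 2.397 servings → $6.27.
strawberries + quinoa: the both-tight solution has a negative serving — not a feasible corner.
cottage cheese + quinoa with both tight: 1.355 servings and 2.668 servings → $4.55.
Cheapest feasible corner: $4.55.

$4.55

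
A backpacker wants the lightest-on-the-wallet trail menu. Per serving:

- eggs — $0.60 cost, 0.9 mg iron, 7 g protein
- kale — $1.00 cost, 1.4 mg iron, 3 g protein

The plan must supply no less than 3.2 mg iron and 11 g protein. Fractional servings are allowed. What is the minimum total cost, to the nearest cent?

$2.13

This is a tiny linear program; its minimum lies at a vertex of the feasible set. List the vertices and price them.
eggs only: max(3.2/0.9, 11/7) = 3.556 servings → $2.13.
kale only: max(3.2/1.4, 11/3) = 3.667 servings → $3.67.
eggs + kale with both tight: 0.8169 servings and 1.761 servings → $2.25.
Cheapest feasible corner: $2.13.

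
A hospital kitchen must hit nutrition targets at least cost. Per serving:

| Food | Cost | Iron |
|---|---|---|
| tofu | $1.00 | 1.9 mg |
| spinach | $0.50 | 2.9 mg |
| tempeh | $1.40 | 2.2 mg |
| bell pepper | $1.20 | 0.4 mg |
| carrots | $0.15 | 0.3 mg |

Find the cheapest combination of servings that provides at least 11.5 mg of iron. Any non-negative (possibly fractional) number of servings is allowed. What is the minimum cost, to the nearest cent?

Cost per mg of iron: spinach $0.1724, carrots $0.5000, tofu $0.5263, tempeh $0.6364, bell pepper $3.0000.
With no serving limits, use only spinach: 11.5 mg / 2.9 mg = 3.966 servings × $0.50 = $1.98.

$1.98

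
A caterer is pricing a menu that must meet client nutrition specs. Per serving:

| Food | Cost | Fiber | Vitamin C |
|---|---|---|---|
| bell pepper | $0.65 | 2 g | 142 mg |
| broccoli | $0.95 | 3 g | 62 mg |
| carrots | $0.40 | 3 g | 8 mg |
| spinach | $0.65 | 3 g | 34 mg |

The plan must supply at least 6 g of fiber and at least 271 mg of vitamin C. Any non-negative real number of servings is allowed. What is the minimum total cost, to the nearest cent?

$1.52

An LP optimum is at a vertex; with two nutrient constraints at most two foods are used. Check each candidate.
bell pepper only: max(6/2, 271/142) = 3 servings → $1.95.
broccoli only: max(6/3, 271/62) = 4.371 servings → $4.15.
carrots only: max(6/3, 271/8) = 33.88 servings → $13.55.
spinach only: max(6/3, 271/34) = 7.971 servings → $5.18.
bell pepper + broccoli with both tight: 1.46 servings and 1.026 servings → $1.92.
bell pepper + carrots with both tight: 1.866 servings and 0.7561 servings → $1.52.
bell pepper + spinach with both tight: 1.701 servings and 0.8659 servings → $1.67.
broccoli + carrots with both targets exact would need a negative amount; discard.
broccoli + spinach: the both-tight solution has a negative serving — not a feasible corner.
carrots + spinach: intersection lies outside the first quadrant.
So the least-cost plan costs $1.52.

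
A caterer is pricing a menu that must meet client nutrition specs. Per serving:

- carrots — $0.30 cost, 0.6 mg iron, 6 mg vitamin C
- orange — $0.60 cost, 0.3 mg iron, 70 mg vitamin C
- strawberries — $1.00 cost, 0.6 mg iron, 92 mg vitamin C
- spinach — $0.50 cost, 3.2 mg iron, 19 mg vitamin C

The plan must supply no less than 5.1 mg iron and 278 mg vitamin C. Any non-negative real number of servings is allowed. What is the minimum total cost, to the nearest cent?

Two binding constraints pin down two serving amounts, so the optimal mix uses at most two foods. The candidates are each food alone (scaled to the tighter of iron/vitamin C) and each pair with both constraints tight.
carrots only: max(5.1/0.6, 278/6) = 46.33 servings → $13.90.
orange only: max(5.1/0.3, 278/70) = 17 servings → $10.20.
strawberries only: max(5.1/0.6, 278/92) = 8.5 servings → $8.50.
spinach only: max(5.1/3.2, 278/19) = 14.63 servings → $7.32.
carrots + orange with both tight: 6.806 servings and 3.388 servings → $4.07.
carrots + strawberries with both tight: 5.86 servings and 2.64 servings → $4.40.
carrots + spinach: the both-tight solution has a negative serving — not a feasible corner.
orange + strawberries with both targets exact would need a negative amount; discard.
orange + spinach with both tight: 3.631 servings and 1.253 servings → $2.81.
strawberries + spinach with both tight: 2.801 servings and 1.069 servings → $3.34.
So the least-cost plan costs $2.81.

$2.81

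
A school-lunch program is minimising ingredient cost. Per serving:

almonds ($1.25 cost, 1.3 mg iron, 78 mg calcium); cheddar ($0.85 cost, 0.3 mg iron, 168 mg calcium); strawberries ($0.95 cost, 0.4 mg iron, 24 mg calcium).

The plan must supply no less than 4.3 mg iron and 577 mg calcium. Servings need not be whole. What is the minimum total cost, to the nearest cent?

$5.33

A basic optimal solution has at most two foods positive. Try each food alone and each pair with both targets met exactly.
almonds only: max(4.3/1.3, 577/78) = 7.397 servings → $9.25.
cheddar only: max(4.3/0.3, 577/168) = 14.33 servings → $12.18.
strawberries only: max(4.3/0.4, 577/24) = 24.04 servings → $22.84.
almonds + cheddar with both tight: 2.817 servings and 2.127 servings → $5.33.
almonds + strawberries (both tight): parallel constraints — no distinct corner.
cheddar + strawberries with both tight: 2.127 servings and 9.155 servings → $10.50.
Cheapest feasible corner: $5.33.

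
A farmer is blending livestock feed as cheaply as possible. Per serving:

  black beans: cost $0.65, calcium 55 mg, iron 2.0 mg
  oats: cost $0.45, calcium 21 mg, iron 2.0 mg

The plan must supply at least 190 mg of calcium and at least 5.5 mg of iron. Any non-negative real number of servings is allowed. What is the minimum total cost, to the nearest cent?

$2.25

This is a tiny linear program; its minimum lies at a vertex of the feasible set. List the vertices and price them.
black beans only: max(190/55, 5.5/2.0) = 3.455 servings → $2.25.
oats only: max(190/21, 5.5/2.0) = 9.048 servings → $4.07.
black beans + oats with both targets exact would need a negative amount; discard.
The minimum over all feasible corners is $2.25.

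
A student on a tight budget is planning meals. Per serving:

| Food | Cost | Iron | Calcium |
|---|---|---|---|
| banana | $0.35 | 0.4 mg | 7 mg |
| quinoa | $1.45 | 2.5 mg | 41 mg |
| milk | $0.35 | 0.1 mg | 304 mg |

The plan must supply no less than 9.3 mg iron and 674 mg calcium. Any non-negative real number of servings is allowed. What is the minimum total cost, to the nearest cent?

$5.90

For a min-cost LP with two ≥-constraints, a basic feasible solution has at most two positive variables.
banana only: max(9.3/0.4, 674/7) = 96.29 servings → $33.70.
quinoa only: max(9.3/2.5, 674/41) = 16.44 servings → $23.84.
milk only: max(9.3/0.1, 674/304) = 93 servings → $32.55.
banana + quinoa: intersection lies outside the first quadrant.
banana + milk with both tight: 22.83 servings and 1.691 servings → $8.58.
quinoa + milk with both tight: 3.651 servings and 1.725 servings → $5.90.
The minimum over all feasible corners is $5.90.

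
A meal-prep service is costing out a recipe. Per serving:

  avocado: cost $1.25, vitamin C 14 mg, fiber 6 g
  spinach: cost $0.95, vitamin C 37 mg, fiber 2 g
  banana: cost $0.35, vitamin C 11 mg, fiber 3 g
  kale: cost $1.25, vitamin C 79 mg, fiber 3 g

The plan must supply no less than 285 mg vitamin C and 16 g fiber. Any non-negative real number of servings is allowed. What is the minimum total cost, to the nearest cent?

An LP optimum is at a vertex; with two nutrient constraints at most two foods are used. Check each candidate.
avocado only: max(285/14, 16/6) = 20.36 servings → $25.45.
spinach only: max(285/37, 16/2) = 8 servings → $7.60.
banana only: max(285/11, 16/3) = 25.91 servings → $9.07.
kale only: max(285/79, 16/3) = 5.333 servings → $6.67.
avocado + spinach with both tight: 0.1134 servings and 7.66 servings → $7.42.
avocado + banana with both targets exact would need a negative amount; discard.
avocado + kale with both tight: 0.9468 servings and 3.44 servings → $5.48.
spinach + banana with both tight: 7.629 servings and 0.2472 servings → $7.33.
spinach + kale: intersection lies outside the first quadrant.
banana + kale with both tight: 2.005 servings and 3.328 servings → $4.86.
Cheapest feasible corner: $4.86.

$4.86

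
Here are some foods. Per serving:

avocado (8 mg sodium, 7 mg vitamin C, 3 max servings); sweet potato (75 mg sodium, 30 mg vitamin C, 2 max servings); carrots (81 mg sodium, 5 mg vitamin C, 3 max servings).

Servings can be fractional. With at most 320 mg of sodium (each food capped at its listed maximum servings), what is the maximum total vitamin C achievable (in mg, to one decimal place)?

Vitamin C per mg sodium: avocado 0.875, sweet potato 0.4, carrots 0.06173.
Take 3 servings of avocado: uses 24 mg sodium, +21.0 mg vitamin C (running total 21.0 mg).
Take 2 servings of sweet potato: uses 150 mg sodium, +60.0 mg vitamin C (running total 81.0 mg).
Take 1.802 servings of carrots: uses 146 mg sodium, +9.0 mg vitamin C (running total 90.0 mg).
Greedy by best ratio exhausts the sodium allowance optimally: 90.0 mg.

90.0 mg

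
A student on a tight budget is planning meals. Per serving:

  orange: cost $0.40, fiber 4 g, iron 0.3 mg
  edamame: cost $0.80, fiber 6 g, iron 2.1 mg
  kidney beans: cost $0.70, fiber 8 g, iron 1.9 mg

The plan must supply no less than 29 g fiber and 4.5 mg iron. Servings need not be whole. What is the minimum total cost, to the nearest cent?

Check every corner: each single food scaled to meet both minima, and each pair solved so both constraints bind.
orange only: max(29/4, 4.5/0.3) = 15 servings → $6.00.
edamame only: max(29/6, 4.5/2.1) = 4.833 servings → $3.87.
kidney beans only: max(29/8, 4.5/1.9) = 3.625 servings → $2.54.
orange + edamame with both tight: 5.136 servings and 1.409 servings → $3.18.
orange + kidney beans with both tight: 3.673 servings and 1.788 servings → $2.72.
edamame + kidney beans with both targets exact would need a negative amount; discard.
The minimum over all feasible corners is $2.54.

$2.54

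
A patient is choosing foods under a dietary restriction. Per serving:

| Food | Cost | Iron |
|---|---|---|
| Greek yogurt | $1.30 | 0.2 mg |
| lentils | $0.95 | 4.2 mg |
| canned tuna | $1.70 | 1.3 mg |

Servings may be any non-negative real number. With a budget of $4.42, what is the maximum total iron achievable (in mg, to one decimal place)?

19.5 mg

Iron per dollar: lentils 4.421, canned tuna 0.7647, Greek yogurt 0.1538.
With no serving limits, spend the whole cost allowance on lentils: $4.42 / $0.95 × 4.2 mg = 19.5 mg.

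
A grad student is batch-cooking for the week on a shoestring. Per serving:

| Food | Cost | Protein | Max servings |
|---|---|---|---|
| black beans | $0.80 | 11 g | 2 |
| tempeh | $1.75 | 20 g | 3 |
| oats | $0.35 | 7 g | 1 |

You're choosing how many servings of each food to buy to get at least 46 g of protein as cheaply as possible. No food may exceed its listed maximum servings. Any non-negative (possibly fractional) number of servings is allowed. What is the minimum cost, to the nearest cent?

Cost per g of protein: oats $0.0500, black beans $0.0727, tempeh $0.0875.
Take 1 serving of oats: +7.0 g protein for $0.35 (total $0.35, still need 39.0 g).
Take 2 servings of black beans: +22.0 g protein for $1.60 (total $1.95, still need 17.0 g).
Take 0.85 servings of tempeh: +17.0 g protein for $1.49 (total $3.44, still need 0.0 g).
Filling from the cheapest source first is optimal under one linear minimum: $3.44.

$3.44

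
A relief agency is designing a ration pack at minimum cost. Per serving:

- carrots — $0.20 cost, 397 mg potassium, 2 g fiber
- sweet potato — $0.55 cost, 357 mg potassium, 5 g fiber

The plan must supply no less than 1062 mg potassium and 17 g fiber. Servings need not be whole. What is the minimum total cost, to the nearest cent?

This is a tiny linear program; its minimum lies at a vertex of the feasible set. List the vertices and price them.
carrots only: max(1062/397, 17/2) = 8.5 servings → $1.70.
sweet potato only: max(1062/357, 17/5) = 3.4 servings → $1.87.
carrots + sweet potato: the both-tight solution has a negative serving — not a feasible corner.
Cheapest feasible corner: $1.70.

$1.70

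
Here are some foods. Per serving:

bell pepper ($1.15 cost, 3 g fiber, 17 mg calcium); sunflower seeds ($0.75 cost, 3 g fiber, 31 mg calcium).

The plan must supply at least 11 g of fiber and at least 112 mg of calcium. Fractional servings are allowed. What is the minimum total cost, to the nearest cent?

Two binding constraints pin down two serving amounts, so the optimal mix uses at most two foods. The candidates are each food alone (scaled to the tighter of fiber/calcium) and each pair with both constraints tight.
bell pepper only: max(11/3, 112/17) = 6.588 servings → $7.58.
sunflower seeds only: max(11/3, 112/31) = 3.667 servings → $2.75.
bell pepper + sunflower seeds with both tight: 0.119 servings and 3.548 servings → $2.80.
So the least-cost plan costs $2.75.

$2.75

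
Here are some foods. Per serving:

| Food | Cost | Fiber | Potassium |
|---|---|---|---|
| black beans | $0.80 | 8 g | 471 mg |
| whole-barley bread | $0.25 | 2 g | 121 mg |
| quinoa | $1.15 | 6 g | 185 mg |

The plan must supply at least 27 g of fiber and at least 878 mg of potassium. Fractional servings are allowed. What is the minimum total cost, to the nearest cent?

Minimising a linear cost over {fiber ≥ 27, potassium ≥ 878, servings ≥ 0} — the optimum is at a vertex, using one or two foods.
black beans only: max(27/8, 878/471) = 3.375 servings → $2.70.
whole-barley bread only: max(27/2, 878/121) = 13.5 servings → $3.38.
quinoa only: max(27/6, 878/185) = 4.746 servings → $5.46.
black beans + whole-barley bread: intersection lies outside the first quadrant.
black beans + quinoa with both tight: 0.2028 servings and 4.23 servings → $5.03.
whole-barley bread + quinoa with both tight: 0.7669 servings and 4.244 servings → $5.07.
So the least-cost plan costs $2.70.

$2.70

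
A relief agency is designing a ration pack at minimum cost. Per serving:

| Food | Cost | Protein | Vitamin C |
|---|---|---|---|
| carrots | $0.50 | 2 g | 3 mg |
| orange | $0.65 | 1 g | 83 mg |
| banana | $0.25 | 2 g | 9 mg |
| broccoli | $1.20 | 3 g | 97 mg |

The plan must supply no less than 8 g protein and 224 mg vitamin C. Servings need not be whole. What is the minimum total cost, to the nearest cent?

$2.26

The cheapest plan sits at a corner of the feasible region — with two constraints it uses at most two foods.
carrots only: max(8/2, 224/3) = 74.67 servings → $37.33.
orange only: max(8/1, 224/83) = 8 servings → $5.20.
banana only: max(8/2, 224/9) = 24.89 servings → $6.22.
broccoli only: max(8/3, 224/97) = 2.667 servings → $3.20.
carrots + orange with both tight: 2.699 servings and 2.601 servings → $3.04.
carrots + banana: intersection lies outside the first quadrant.
carrots + broccoli with both tight: 0.5622 servings and 2.292 servings → $3.03.
orange + banana with both tight: 2.395 servings and 2.803 servings → $2.26.
orange + broccoli with both targets exact would need a negative amount; discard.
banana + broccoli with both tight: 0.6228 servings and 2.251 servings → $2.86.
The minimum over all feasible corners is $2.26.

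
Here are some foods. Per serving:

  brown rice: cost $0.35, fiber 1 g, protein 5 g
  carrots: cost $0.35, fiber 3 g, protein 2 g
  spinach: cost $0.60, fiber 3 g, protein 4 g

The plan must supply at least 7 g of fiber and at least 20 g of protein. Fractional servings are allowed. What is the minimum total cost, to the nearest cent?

Two binding constraints pin down two serving amounts, so the optimal mix uses at most two foods. The candidates are each food alone (scaled to the tighter of fiber/protein) and each pair with both constraints tight.
brown rice only: max(7/1, 20/5) = 7 servings → $2.45.
carrots only: max(7/3, 20/2) = 10 servings → $3.50.
spinach only: max(7/3, 20/4) = 5 servings → $3.00.
brown rice + carrots with both tight: 3.538 servings and 1.154 servings → $1.64.
brown rice + spinach with both tight: 2.909 servings and 1.364 servings → $1.84.
carrots + spinach: the both-tight solution has a negative serving — not a feasible corner.
So the least-cost plan costs $1.64.

$1.64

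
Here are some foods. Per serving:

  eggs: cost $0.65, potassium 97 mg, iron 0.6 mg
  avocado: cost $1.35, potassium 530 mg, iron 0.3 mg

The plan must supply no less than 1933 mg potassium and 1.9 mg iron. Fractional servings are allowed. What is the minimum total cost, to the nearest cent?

The cheapest plan sits at a corner of the feasible region — with two constraints it uses at most two foods.
eggs only: max(1933/97, 1.9/0.6) = 19.93 servings → $12.95.
avocado only: max(1933/530, 1.9/0.3) = 6.333 servings → $8.55.
eggs + avocado with both tight: 1.478 servings and 3.377 servings → $5.52.
The minimum over all feasible corners is $5.52.

$5.52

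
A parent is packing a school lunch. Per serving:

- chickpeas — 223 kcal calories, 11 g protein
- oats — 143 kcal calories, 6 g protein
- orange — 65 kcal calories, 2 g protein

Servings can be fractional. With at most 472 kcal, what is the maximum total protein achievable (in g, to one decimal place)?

Protein per kcal: chickpeas 0.04933, oats 0.04196, orange 0.03077.
With no serving limits, spend the whole calories allowance on chickpeas: 472 kcal / 223 kcal × 11 g = 23.3 g.

23.3 g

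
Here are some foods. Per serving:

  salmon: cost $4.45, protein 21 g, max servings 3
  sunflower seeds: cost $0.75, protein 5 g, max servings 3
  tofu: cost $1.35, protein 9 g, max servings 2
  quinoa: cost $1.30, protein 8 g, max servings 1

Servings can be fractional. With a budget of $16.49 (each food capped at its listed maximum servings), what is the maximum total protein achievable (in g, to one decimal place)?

89.3 g

Protein per dollar: sunflower seeds 6.667, tofu 6.667, quinoa 6.154, salmon 4.719.
Take 3 servings of sunflower seeds: spends $2.25, +15.0 g protein (running total 15.0 g).
Take 2 servings of tofu: spends $2.70, +18.0 g protein (running total 33.0 g).
Take 1 serving of quinoa: spends $1.30, +8.0 g protein (running total 41.0 g).
Take 2.301 servings of salmon: spends $10.24, +48.3 g protein (running total 89.3 g).
Greedy by best ratio exhausts the cost allowance optimally: 89.3 g.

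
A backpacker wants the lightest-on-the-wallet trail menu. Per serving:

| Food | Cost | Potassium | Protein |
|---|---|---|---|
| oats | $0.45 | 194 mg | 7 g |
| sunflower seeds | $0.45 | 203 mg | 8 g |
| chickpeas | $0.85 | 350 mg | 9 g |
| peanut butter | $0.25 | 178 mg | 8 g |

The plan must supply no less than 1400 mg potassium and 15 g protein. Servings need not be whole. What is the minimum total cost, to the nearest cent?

$1.97

The cheapest plan sits at a corner of the feasible region — with two constraints it uses at most two foods.
oats only: max(1400/194, 15/7) = 7.216 servings → $3.25.
sunflower seeds only: max(1400/203, 15/8) = 6.897 servings → $3.10.
chickpeas only: max(1400/350, 15/9) = 4 servings → $3.40.
peanut butter only: max(1400/178, 15/8) = 7.865 servings → $1.97.
oats + sunflower seeds: the both-tight solution has a negative serving — not a feasible corner.
oats + chickpeas: the both-tight solution has a negative serving — not a feasible corner.
oats + peanut butter: the both-tight solution has a negative serving — not a feasible corner.
sunflower seeds + chickpeas: the both-tight solution has a negative serving — not a feasible corner.
sunflower seeds + peanut butter: the both-tight solution has a negative serving — not a feasible corner.
chickpeas + peanut butter: intersection lies outside the first quadrant.
So the least-cost plan costs $1.97.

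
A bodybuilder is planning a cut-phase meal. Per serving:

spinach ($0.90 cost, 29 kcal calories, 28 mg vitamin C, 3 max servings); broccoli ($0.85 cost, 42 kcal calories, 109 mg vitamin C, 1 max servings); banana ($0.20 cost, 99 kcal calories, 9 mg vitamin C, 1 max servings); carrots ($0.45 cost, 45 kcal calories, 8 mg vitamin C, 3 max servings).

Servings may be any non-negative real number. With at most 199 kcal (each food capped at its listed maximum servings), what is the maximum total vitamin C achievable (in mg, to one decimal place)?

Vitamin C per kcal: broccoli 2.595, spinach 0.9655, carrots 0.1778, banana 0.09091.
Take 1 serving of broccoli: uses 42 kcal, +109.0 mg vitamin C (running total 109.0 mg).
Take 3 servings of spinach: uses 87 kcal, +84.0 mg vitamin C (running total 193.0 mg).
Take 1.556 servings of carrots: uses 70 kcal, +12.4 mg vitamin C (running total 205.4 mg).
Filling greedily by vitamin C-per-kcal is optimal for one linear limit, giving 205.4 mg.

205.4 mg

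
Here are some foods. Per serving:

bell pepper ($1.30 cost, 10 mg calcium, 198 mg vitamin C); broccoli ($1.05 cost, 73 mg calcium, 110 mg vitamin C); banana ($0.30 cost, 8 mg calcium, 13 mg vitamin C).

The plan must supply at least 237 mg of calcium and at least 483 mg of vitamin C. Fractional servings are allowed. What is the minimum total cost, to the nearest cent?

An LP optimum is at a vertex; with two nutrient constraints at most two foods are used. Check each candidate.
bell pepper only: max(237/10, 483/198) = 23.7 servings → $30.81.
broccoli only: max(237/73, 483/110) = 4.391 servings → $4.61.
banana only: max(237/8, 483/13) = 37.15 servings → $11.15.
bell pepper + broccoli with both tight: 0.6881 servings and 3.152 servings → $4.20.
bell pepper + banana with both tight: 0.5385 servings and 28.95 servings → $9.39.
broccoli + banana: intersection lies outside the first quadrant.
The minimum over all feasible corners is $4.20.

$4.20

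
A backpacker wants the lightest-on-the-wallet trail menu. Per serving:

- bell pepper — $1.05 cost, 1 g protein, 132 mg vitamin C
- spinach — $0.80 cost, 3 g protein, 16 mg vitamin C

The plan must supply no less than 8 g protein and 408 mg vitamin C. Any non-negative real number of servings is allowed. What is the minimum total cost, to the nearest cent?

$4.39

With two linear requirements the optimum uses one or two foods; enumerate the corners.
bell pepper only: max(8/1, 408/132) = 8 servings → $8.40.
spinach only: max(8/3, 408/16) = 25.5 servings → $20.40.
bell pepper + spinach with both tight: 2.884 servings and 1.705 servings → $4.39.
Cheapest feasible corner: $4.39.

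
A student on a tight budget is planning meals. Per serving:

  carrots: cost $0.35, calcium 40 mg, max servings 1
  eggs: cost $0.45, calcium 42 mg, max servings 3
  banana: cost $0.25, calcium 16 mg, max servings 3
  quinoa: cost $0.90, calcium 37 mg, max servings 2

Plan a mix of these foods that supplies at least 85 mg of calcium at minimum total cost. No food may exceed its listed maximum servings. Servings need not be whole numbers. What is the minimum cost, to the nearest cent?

$0.83

Cost per mg of calcium: carrots $0.0088, eggs $0.0107, banana $0.0156, quinoa $0.0243.
Take 1 serving of carrots: +40.0 mg calcium for $0.35 (total $0.35, still need 45.0 mg).
Take 1.071 servings of eggs: +45.0 mg calcium for $0.48 (total $0.83, still need 0.0 mg).
Filling from the cheapest source first is optimal under one linear minimum: $0.83.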